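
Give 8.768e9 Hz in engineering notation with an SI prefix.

8.768 GHz

= 8.768e9 Hz; 1e9 is giga.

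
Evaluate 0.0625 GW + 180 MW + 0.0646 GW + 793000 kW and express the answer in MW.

In MW:
  0.0625 GW = 0.0625 × 10^3 MW = 62.5
  180 MW → 180
  0.0646 GW = 0.0646 × 10^3 MW = 64.6
  793000 kW = 793000 × 10^-3 MW = 793
Sum: 62.5 + 180 + 64.6 + 793 = 1100.1

1100.1 MW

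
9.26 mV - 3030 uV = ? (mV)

In mV:
  9.26 mV → 9.26
  3030 uV = 3030 × 10^-3 mV = 3.03
Difference: 9.26 - 3.03 = 6.23

6.23 mV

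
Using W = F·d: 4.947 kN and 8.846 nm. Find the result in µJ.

43.761162 µJ

4.947e3 × 8.846e-9 = 43.761162e-6 J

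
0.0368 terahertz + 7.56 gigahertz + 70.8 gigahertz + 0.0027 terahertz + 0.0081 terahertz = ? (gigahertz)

In gigahertz:
  0.0368 terahertz = 0.0368 × 10³ gigahertz = 36.8
  7.56 gigahertz → 7.56
  70.8 gigahertz → 70.8
  0.0027 terahertz = 0.0027 × 10³ gigahertz = 2.7
  0.0081 terahertz = 0.0081 × 10³ gigahertz = 8.1
Sum: 36.8 + 7.56 + 70.8 + 2.7 + 8.1 = 125.96

125.96 gigahertz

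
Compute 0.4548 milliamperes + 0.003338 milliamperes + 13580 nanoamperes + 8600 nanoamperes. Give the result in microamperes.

In microamperes:
  0.4548 milliamperes = 0.4548 × 10^3 microamperes = 454.8
  0.003338 milliamperes = 0.003338 × 10^3 microamperes = 3.338
  13580 nanoamperes = 13580 × 10^-3 microamperes = 13.58
  8600 nanoamperes = 8600 × 10^-3 microamperes = 8.6
Sum: 454.8 + 3.338 + 13.58 + 8.6 = 480.318

480.318 microamperes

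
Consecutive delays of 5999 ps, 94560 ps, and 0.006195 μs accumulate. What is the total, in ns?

106.754 ns

In ns:
  5999 ps = 5999 × 10⁻³ ns = 5.999
  94560 ps = 94560 × 10⁻³ ns = 94.56
  0.006195 μs = 0.006195 × 10³ ns = 6.195
Sum: 5.999 + 94.56 + 6.195 = 106.754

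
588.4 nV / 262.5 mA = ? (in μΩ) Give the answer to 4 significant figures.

(588.4e-9) / (262.5e-3) = 2.24152e-6 Ω

2.242 μΩ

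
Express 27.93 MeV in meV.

27930000000 meV

mega = 1e6, milli = 1e-3; factor is 1e9.
27.93 × 1e9 = 27930000000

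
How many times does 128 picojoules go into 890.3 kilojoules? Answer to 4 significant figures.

6955000000000000

(890.3e3) / (128e-12) = 6.9555e15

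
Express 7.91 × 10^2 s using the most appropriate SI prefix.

= 791 s; mantissa already in [1, 1000).

791 s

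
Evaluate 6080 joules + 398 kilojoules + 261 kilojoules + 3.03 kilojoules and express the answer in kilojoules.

668.11 kilojoules

In kilojoules:
  6080 joules = 6080 × 10⁻³ kilojoules = 6.08
  398 kilojoules → 398
  261 kilojoules → 261
  3.03 kilojoules → 3.03
Sum: 6.08 + 398 + 261 + 3.03 = 668.11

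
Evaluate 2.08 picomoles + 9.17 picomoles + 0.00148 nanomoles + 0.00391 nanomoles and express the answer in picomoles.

16.64 picomoles

In picomoles:
  2.08 picomoles → 2.08
  9.17 picomoles → 9.17
  0.00148 nanomoles = 0.00148e3 picomoles = 1.48
  0.00391 nanomoles = 0.00391e3 picomoles = 3.91
Sum: 2.08 + 9.17 + 1.48 + 3.91 = 16.64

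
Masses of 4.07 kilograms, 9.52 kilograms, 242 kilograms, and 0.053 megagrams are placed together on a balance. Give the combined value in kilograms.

308.59 kilograms

In kilograms:
  4.07 kilograms → 4.07
  9.52 kilograms → 9.52
  242 kilograms → 242
  0.053 megagrams = 0.053 × 10³ kilograms = 53
Sum: 4.07 + 9.52 + 242 + 53 = 308.59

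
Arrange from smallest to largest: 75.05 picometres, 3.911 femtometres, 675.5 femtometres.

3.911 femtometres < 675.5 femtometres < 75.05 picometres

75.05 picometres = 0.00000000007505 metres
3.911 femtometres = 0.000000000000003911 metres
675.5 femtometres = 0.0000000000006755 metres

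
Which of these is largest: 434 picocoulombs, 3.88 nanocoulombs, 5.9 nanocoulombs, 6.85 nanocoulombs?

6.85 nanocoulombs

434 picocoulombs = 0.000000000434 coulombs
3.88 nanocoulombs = 0.00000000388 coulombs
5.9 nanocoulombs = 0.0000000059 coulombs
6.85 nanocoulombs = 0.00000000685 coulombs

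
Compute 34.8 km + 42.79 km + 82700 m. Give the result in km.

In km:
  34.8 km → 34.8
  42.79 km → 42.79
  82700 m = 82700 × 10^-3 km = 82.7
Sum: 34.8 + 42.79 + 82.7 = 160.29

160.29 km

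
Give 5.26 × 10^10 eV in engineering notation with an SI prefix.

52.6 GeV

= 52.6 × 10^9 eV; 10^9 is giga.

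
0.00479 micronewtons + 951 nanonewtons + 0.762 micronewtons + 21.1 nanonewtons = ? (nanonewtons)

1738.89 nanonewtons

In nanonewtons:
  0.00479 micronewtons = 0.00479e3 nanonewtons = 4.79
  951 nanonewtons → 951
  0.762 micronewtons = 0.762e3 nanonewtons = 762
  21.1 nanonewtons → 21.1
Sum: 4.79 + 951 + 762 + 21.1 = 1738.89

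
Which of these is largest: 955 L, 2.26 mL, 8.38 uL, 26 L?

955 L = 955 L
2.26 mL = 0.00226 L
8.38 uL = 0.00000838 L
26 L = 26 L

955 L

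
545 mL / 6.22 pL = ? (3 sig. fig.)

(545 × 10⁻³) / (6.22 × 10⁻¹²) = 87.62 × 10⁹

87600000000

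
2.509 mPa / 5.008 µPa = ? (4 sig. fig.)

501.0

(2.509 × 10⁻³) / (5.008 × 10⁻⁶) = 0.501 × 10³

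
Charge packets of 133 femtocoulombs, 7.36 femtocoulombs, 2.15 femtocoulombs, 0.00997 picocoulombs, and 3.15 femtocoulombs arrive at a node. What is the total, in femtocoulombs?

In femtocoulombs:
  133 femtocoulombs → 133
  7.36 femtocoulombs → 7.36
  2.15 femtocoulombs → 2.15
  0.00997 picocoulombs = 0.00997 × 10³ femtocoulombs = 9.97
  3.15 femtocoulombs → 3.15
Sum: 133 + 7.36 + 2.15 + 9.97 + 3.15 = 155.63

155.63 femtocoulombs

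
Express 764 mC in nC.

milli = 10^-3, nano = 10^-9; factor is 10^6.
764 × 10^6 = 764000000

764000000 nC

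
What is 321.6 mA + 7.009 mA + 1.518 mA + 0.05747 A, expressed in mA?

In mA:
  321.6 mA → 321.6
  7.009 mA → 7.009
  1.518 mA → 1.518
  0.05747 A = 0.05747 × 10^3 mA = 57.47
Sum: 321.6 + 7.009 + 1.518 + 57.47 = 387.597

387.597 mA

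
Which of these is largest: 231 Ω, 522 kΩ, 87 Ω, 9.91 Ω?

231 Ω = 231 Ω
522 kΩ = 522000 Ω
87 Ω = 87 Ω
9.91 Ω = 9.91 Ω

522 kΩ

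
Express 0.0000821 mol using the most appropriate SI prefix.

82.1 umol

= 82.1 × 10^-6 mol; 10^-6 is micro.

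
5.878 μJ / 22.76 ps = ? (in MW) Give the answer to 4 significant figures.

0.2583 MW

(5.878 × 10⁻⁶) / (22.76 × 10⁻¹²) = 0.25826 × 10⁶ W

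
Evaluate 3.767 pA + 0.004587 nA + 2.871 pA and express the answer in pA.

11.225 pA

In pA:
  3.767 pA → 3.767
  0.004587 nA = 0.004587 × 10^3 pA = 4.587
  2.871 pA → 2.871
Sum: 3.767 + 4.587 + 2.871 = 11.225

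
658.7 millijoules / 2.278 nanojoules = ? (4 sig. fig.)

289200000

(658.7e-3) / (2.278e-9) = 289.16e6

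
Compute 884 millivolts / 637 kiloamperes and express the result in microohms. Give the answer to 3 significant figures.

1.39 microohms

(884 × 10⁻³) / (637 × 10³) = 1.3878 × 10⁻⁶ Ω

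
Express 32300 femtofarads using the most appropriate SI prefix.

32.3 picofarads

= 32.3 × 10^-12 farads; 10^-12 is pico.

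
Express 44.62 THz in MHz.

tera = 10^12, mega = 10^6; factor is 10^6.
44.62 × 10^6 = 44620000

44620000 MHz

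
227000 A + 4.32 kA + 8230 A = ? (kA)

In kA:
  227000 A = 227000 × 10⁻³ kA = 227
  4.32 kA → 4.32
  8230 A = 8230 × 10⁻³ kA = 8.23
Sum: 227 + 4.32 + 8.23 = 239.55

239.55 kA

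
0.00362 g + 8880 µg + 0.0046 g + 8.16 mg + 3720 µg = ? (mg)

In mg:
  0.00362 g = 0.00362 × 10^3 mg = 3.62
  8880 µg = 8880 × 10^-3 mg = 8.88
  0.0046 g = 0.0046 × 10^3 mg = 4.6
  8.16 mg → 8.16
  3720 µg = 3720 × 10^-3 mg = 3.72
Sum: 3.62 + 8.88 + 4.6 + 8.16 + 3.72 = 28.98

28.98 mg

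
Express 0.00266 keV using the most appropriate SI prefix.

2.66 eV

= 2.66 eV; mantissa already in [1, 1000).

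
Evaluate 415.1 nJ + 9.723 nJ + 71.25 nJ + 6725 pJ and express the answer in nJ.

In nJ:
  415.1 nJ → 415.1
  9.723 nJ → 9.723
  71.25 nJ → 71.25
  6725 pJ = 6725e-3 nJ = 6.725
Sum: 415.1 + 9.723 + 71.25 + 6.725 = 502.798

502.798 nJ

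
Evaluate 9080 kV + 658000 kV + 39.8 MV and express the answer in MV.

706.88 MV

In MV:
  9080 kV = 9080e-3 MV = 9.08
  658000 kV = 658000e-3 MV = 658
  39.8 MV → 39.8
Sum: 9.08 + 658 + 39.8 = 706.88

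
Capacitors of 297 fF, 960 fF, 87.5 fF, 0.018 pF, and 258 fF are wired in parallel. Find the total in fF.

1620.5 fF

In fF:
  297 fF → 297
  960 fF → 960
  87.5 fF → 87.5
  0.018 pF = 0.018e3 fF = 18
  258 fF → 258
Sum: 297 + 960 + 87.5 + 18 + 258 = 1620.5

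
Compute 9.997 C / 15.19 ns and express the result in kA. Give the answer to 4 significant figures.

(9.997) / (15.19 × 10^-9) = 0.65813 × 10^9 A

658100 kA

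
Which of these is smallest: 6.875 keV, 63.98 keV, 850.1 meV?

6.875 keV = 6875 eV
63.98 keV = 63980 eV
850.1 meV = 0.8501 eV

850.1 meV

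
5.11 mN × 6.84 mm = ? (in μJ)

34.9524 μJ

5.11 × 10^-3 × 6.84 × 10^-3 = 34.9524 × 10^-6 J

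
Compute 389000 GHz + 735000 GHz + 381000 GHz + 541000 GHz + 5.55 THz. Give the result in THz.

2051.55 THz

In THz:
  389000 GHz = 389000 × 10⁻³ THz = 389
  735000 GHz = 735000 × 10⁻³ THz = 735
  381000 GHz = 381000 × 10⁻³ THz = 381
  541000 GHz = 541000 × 10⁻³ THz = 541
  5.55 THz → 5.55
Sum: 389 + 735 + 381 + 541 + 5.55 = 2051.55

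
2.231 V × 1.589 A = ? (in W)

2.231 × 1.589 = 3.545059 W

3.545059 W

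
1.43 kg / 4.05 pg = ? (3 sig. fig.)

(1.43 × 10³) / (4.05 × 10⁻¹²) = 0.3531 × 10¹⁵

353000000000000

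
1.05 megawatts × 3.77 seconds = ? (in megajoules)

3.9585 megajoules

1.05e6 × 3.77 = 3.9585e6 J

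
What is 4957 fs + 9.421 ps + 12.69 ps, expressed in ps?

In ps:
  4957 fs = 4957 × 10⁻³ ps = 4.957
  9.421 ps → 9.421
  12.69 ps → 12.69
Sum: 4.957 + 9.421 + 12.69 = 27.068

27.068 ps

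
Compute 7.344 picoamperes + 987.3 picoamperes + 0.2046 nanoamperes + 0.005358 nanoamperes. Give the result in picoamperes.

1204.602 picoamperes

In picoamperes:
  7.344 picoamperes → 7.344
  987.3 picoamperes → 987.3
  0.2046 nanoamperes = 0.2046 × 10^3 picoamperes = 204.6
  0.005358 nanoamperes = 0.005358 × 10^3 picoamperes = 5.358
Sum: 7.344 + 987.3 + 204.6 + 5.358 = 1204.602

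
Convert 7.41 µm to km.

0.00000000741 km

micro = 1e-6, kilo = 1e3; factor is 1e-9.
7.41 × 1e-9 = 0.00000000741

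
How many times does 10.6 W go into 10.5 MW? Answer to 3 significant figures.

991000

(10.5 × 10^6) / (10.6) = 0.9906 × 10^6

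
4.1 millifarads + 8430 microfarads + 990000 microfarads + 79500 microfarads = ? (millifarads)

1082.03 millifarads

In millifarads:
  4.1 millifarads → 4.1
  8430 microfarads = 8430e-3 millifarads = 8.43
  990000 microfarads = 990000e-3 millifarads = 990
  79500 microfarads = 79500e-3 millifarads = 79.5
Sum: 4.1 + 8.43 + 990 + 79.5 = 1082.03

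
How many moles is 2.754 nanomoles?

0.000000002754 moles

nano = 10⁻⁹, (no prefix) = 10⁰; factor is 10⁻⁹.
2.754 × 10⁻⁹ = 0.000000002754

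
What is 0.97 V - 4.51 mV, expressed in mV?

965.49 mV

In mV:
  0.97 V = 0.97e3 mV = 970
  4.51 mV → 4.51
Difference: 970 - 4.51 = 965.49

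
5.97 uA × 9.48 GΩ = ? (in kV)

56.5956 kV

5.97 × 10^-6 × 9.48 × 10^9 = 56.5956 × 10^3 V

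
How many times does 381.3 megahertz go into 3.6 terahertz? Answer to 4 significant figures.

9441

(3.6 × 10¹²) / (381.3 × 10⁶) = 0.0094414 × 10⁶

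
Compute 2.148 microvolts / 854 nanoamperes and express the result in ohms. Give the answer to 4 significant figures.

(2.148 × 10⁻⁶) / (854 × 10⁻⁹) = 0.00251522 × 10³ Ω

2.515 ohms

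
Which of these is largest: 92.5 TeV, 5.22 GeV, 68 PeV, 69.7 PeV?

92.5 TeV = 92500000000000 eV
5.22 GeV = 5220000000 eV
68 PeV = 68000000000000000 eV
69.7 PeV = 69700000000000000 eV

69.7 PeV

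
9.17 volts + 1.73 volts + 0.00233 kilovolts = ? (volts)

13.23 volts

In volts:
  9.17 volts → 9.17
  1.73 volts → 1.73
  0.00233 kilovolts = 0.00233 × 10^3 volts = 2.33
Sum: 9.17 + 1.73 + 2.33 = 13.23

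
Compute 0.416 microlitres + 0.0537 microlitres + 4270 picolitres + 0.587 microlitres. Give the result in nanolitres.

1060.97 nanolitres

In nanolitres:
  0.416 microlitres = 0.416e3 nanolitres = 416
  0.0537 microlitres = 0.0537e3 nanolitres = 53.7
  4270 picolitres = 4270e-3 nanolitres = 4.27
  0.587 microlitres = 0.587e3 nanolitres = 587
Sum: 416 + 53.7 + 4.27 + 587 = 1060.97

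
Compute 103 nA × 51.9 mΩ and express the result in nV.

103 × 10^-9 × 51.9 × 10^-3 = 5345.7 × 10^-12 V

5.3457 nV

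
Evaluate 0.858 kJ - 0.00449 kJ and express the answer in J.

853.51 J

In J:
  0.858 kJ = 0.858 × 10^3 J = 858
  0.00449 kJ = 0.00449 × 10^3 J = 4.49
Difference: 858 - 4.49 = 853.51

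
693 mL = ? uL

693000 uL

milli = 1e-3, micro = 1e-6; factor is 1e3.
693 × 1e3 = 693000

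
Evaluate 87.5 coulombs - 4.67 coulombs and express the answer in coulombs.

82.83 coulombs

In coulombs:
  87.5 coulombs → 87.5
  4.67 coulombs → 4.67
Difference: 87.5 - 4.67 = 82.83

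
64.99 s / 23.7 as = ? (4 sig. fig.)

2742000000000000000

(64.99) / (23.7 × 10⁻¹⁸) = 2.7422 × 10¹⁸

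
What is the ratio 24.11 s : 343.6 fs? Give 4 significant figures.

(24.11) / (343.6 × 10⁻¹⁵) = 0.070169 × 10¹⁵

70170000000000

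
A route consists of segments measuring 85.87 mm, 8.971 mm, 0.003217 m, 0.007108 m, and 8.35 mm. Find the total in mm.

113.516 mm

In mm:
  85.87 mm → 85.87
  8.971 mm → 8.971
  0.003217 m = 0.003217e3 mm = 3.217
  0.007108 m = 0.007108e3 mm = 7.108
  8.35 mm → 8.35
Sum: 85.87 + 8.971 + 3.217 + 7.108 + 8.35 = 113.516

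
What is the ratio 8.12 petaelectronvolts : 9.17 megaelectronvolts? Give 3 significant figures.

885000000

(8.12e15) / (9.17e6) = 0.8855e9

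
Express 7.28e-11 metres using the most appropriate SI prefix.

= 72.8e-12 metres; 1e-12 is pico.

72.8 picometres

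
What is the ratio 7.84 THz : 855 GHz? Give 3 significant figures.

9.17

(7.84 × 10¹²) / (855 × 10⁹) = 0.00917 × 10³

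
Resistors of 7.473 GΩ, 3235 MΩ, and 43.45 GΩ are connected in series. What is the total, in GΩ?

54.158 GΩ

In GΩ:
  7.473 GΩ → 7.473
  3235 MΩ = 3235 × 10^-3 GΩ = 3.235
  43.45 GΩ → 43.45
Sum: 7.473 + 3.235 + 43.45 = 54.158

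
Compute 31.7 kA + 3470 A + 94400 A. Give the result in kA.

129.57 kA

In kA:
  31.7 kA → 31.7
  3470 A = 3470 × 10^-3 kA = 3.47
  94400 A = 94400 × 10^-3 kA = 94.4
Sum: 31.7 + 3.47 + 94.4 = 129.57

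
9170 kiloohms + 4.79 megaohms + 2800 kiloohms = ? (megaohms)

In megaohms:
  9170 kiloohms = 9170 × 10^-3 megaohms = 9.17
  4.79 megaohms → 4.79
  2800 kiloohms = 2800 × 10^-3 megaohms = 2.8
Sum: 9.17 + 4.79 + 2.8 = 16.76

16.76 megaohms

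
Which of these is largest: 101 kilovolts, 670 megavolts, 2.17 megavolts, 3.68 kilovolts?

670 megavolts

101 kilovolts = 101000 volts
670 megavolts = 670000000 volts
2.17 megavolts = 2170000 volts
3.68 kilovolts = 3680 volts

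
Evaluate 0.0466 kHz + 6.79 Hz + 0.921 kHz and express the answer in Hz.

In Hz:
  0.0466 kHz = 0.0466 × 10³ Hz = 46.6
  6.79 Hz → 6.79
  0.921 kHz = 0.921 × 10³ Hz = 921
Sum: 46.6 + 6.79 + 921 = 974.39

974.39 Hz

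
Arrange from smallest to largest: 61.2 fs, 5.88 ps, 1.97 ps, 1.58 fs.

61.2 fs = 0.0000000000000612 s
5.88 ps = 0.00000000000588 s
1.97 ps = 0.00000000000197 s
1.58 fs = 0.00000000000000158 s

1.58 fs < 61.2 fs < 1.97 ps < 5.88 ps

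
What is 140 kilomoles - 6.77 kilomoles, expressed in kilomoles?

In kilomoles:
  140 kilomoles → 140
  6.77 kilomoles → 6.77
Difference: 140 - 6.77 = 133.23

133.23 kilomoles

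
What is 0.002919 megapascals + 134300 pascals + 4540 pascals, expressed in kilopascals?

In kilopascals:
  0.002919 megapascals = 0.002919 × 10^3 kilopascals = 2.919
  134300 pascals = 134300 × 10^-3 kilopascals = 134.3
  4540 pascals = 4540 × 10^-3 kilopascals = 4.54
Sum: 2.919 + 134.3 + 4.54 = 141.759

141.759 kilopascals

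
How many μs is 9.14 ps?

0.00000914 μs

pico = 10⁻¹², micro = 10⁻⁶; factor is 10⁻⁶.
9.14 × 10⁻⁶ = 0.00000914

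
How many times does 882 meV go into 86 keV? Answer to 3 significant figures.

(86 × 10³) / (882 × 10⁻³) = 0.09751 × 10⁶

97500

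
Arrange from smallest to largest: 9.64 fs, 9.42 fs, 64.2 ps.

9.64 fs = 0.00000000000000964 s
9.42 fs = 0.00000000000000942 s
64.2 ps = 0.0000000000642 s

9.42 fs < 9.64 fs < 64.2 ps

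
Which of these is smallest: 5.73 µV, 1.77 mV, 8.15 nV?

5.73 µV = 0.00000573 V
1.77 mV = 0.00177 V
8.15 nV = 0.00000000815 V

8.15 nV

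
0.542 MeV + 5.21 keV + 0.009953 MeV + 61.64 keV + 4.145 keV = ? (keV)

622.948 keV

In keV:
  0.542 MeV = 0.542 × 10³ keV = 542
  5.21 keV → 5.21
  0.009953 MeV = 0.009953 × 10³ keV = 9.953
  61.64 keV → 61.64
  4.145 keV → 4.145
Sum: 542 + 5.21 + 9.953 + 61.64 + 4.145 = 622.948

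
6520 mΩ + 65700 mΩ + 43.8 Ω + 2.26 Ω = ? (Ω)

In Ω:
  6520 mΩ = 6520 × 10^-3 Ω = 6.52
  65700 mΩ = 65700 × 10^-3 Ω = 65.7
  43.8 Ω → 43.8
  2.26 Ω → 2.26
Sum: 6.52 + 65.7 + 43.8 + 2.26 = 118.28

118.28 Ω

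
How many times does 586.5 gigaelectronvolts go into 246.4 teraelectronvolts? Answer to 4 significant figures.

(246.4 × 10^12) / (586.5 × 10^9) = 0.42012 × 10^3

420.1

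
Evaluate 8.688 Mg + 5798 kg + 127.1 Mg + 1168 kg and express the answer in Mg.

In Mg:
  8.688 Mg → 8.688
  5798 kg = 5798 × 10⁻³ Mg = 5.798
  127.1 Mg → 127.1
  1168 kg = 1168 × 10⁻³ Mg = 1.168
Sum: 8.688 + 5.798 + 127.1 + 1.168 = 142.754

142.754 Mg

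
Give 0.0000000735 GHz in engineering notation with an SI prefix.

73.5 Hz

= 73.5 Hz; mantissa already in [1, 1000).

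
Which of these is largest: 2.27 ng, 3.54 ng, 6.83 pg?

3.54 ng

2.27 ng = 0.00000000227 g
3.54 ng = 0.00000000354 g
6.83 pg = 0.00000000000683 g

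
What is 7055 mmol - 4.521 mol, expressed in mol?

2.534 mol

In mol:
  7055 mmol = 7055 × 10⁻³ mol = 7.055
  4.521 mol → 4.521
Difference: 7.055 - 4.521 = 2.534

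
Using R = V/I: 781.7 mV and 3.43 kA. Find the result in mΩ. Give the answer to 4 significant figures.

(781.7e-3) / (3.43e3) = 227.901e-6 Ω

0.2279 mΩ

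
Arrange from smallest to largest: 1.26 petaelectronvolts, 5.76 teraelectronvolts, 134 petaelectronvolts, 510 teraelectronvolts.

1.26 petaelectronvolts = 1260000000000000 electronvolts
5.76 teraelectronvolts = 5760000000000 electronvolts
134 petaelectronvolts = 134000000000000000 electronvolts
510 teraelectronvolts = 510000000000000 electronvolts

5.76 teraelectronvolts < 510 teraelectronvolts < 1.26 petaelectronvolts < 134 petaelectronvolts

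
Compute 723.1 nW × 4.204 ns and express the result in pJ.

0.0030399124 pJ

723.1e-9 × 4.204e-9 = 3039.9124e-18 J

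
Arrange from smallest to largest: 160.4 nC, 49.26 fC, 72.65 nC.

49.26 fC < 72.65 nC < 160.4 nC

160.4 nC = 0.0000001604 C
49.26 fC = 0.00000000000004926 C
72.65 nC = 0.00000007265 C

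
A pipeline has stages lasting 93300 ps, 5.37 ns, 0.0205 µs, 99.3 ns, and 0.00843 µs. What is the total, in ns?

In ns:
  93300 ps = 93300 × 10^-3 ns = 93.3
  5.37 ns → 5.37
  0.0205 µs = 0.0205 × 10^3 ns = 20.5
  99.3 ns → 99.3
  0.00843 µs = 0.00843 × 10^3 ns = 8.43
Sum: 93.3 + 5.37 + 20.5 + 99.3 + 8.43 = 226.9

226.9 ns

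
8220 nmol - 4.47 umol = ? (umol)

In umol:
  8220 nmol = 8220 × 10^-3 umol = 8.22
  4.47 umol → 4.47
Difference: 8.22 - 4.47 = 3.75

3.75 umol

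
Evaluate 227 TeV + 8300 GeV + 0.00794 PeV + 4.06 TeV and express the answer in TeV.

In TeV:
  227 TeV → 227
  8300 GeV = 8300e-3 TeV = 8.3
  0.00794 PeV = 0.00794e3 TeV = 7.94
  4.06 TeV → 4.06
Sum: 227 + 8.3 + 7.94 + 4.06 = 247.3

247.3 TeV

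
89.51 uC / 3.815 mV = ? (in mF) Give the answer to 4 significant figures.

(89.51 × 10⁻⁶) / (3.815 × 10⁻³) = 23.4626 × 10⁻³ F

23.46 mF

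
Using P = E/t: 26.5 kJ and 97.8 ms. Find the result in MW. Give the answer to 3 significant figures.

(26.5 × 10³) / (97.8 × 10⁻³) = 0.27096 × 10⁶ W

0.271 MW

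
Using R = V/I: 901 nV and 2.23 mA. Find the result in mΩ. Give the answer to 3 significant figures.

(901 × 10^-9) / (2.23 × 10^-3) = 404.04 × 10^-6 Ω

0.404 mΩ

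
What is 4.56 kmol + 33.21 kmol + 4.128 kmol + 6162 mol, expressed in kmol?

48.06 kmol

In kmol:
  4.56 kmol → 4.56
  33.21 kmol → 33.21
  4.128 kmol → 4.128
  6162 mol = 6162 × 10^-3 kmol = 6.162
Sum: 4.56 + 33.21 + 4.128 + 6.162 = 48.06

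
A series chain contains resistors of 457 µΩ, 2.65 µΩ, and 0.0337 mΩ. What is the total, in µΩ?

In µΩ:
  457 µΩ → 457
  2.65 µΩ → 2.65
  0.0337 mΩ = 0.0337e3 µΩ = 33.7
Sum: 457 + 2.65 + 33.7 = 493.35

493.35 µΩ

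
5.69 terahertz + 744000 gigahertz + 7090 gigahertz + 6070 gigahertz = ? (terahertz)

762.85 terahertz

In terahertz:
  5.69 terahertz → 5.69
  744000 gigahertz = 744000 × 10^-3 terahertz = 744
  7090 gigahertz = 7090 × 10^-3 terahertz = 7.09
  6070 gigahertz = 6070 × 10^-3 terahertz = 6.07
Sum: 5.69 + 744 + 7.09 + 6.07 = 762.85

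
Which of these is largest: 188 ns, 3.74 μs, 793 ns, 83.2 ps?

3.74 μs

188 ns = 0.000000188 s
3.74 μs = 0.00000374 s
793 ns = 0.000000793 s
83.2 ps = 0.0000000000832 s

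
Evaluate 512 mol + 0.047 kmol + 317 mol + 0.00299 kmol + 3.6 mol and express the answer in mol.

882.59 mol

In mol:
  512 mol → 512
  0.047 kmol = 0.047e3 mol = 47
  317 mol → 317
  0.00299 kmol = 0.00299e3 mol = 2.99
  3.6 mol → 3.6
Sum: 512 + 47 + 317 + 2.99 + 3.6 = 882.59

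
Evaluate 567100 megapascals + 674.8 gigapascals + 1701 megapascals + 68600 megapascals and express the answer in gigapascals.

1312.201 gigapascals

In gigapascals:
  567100 megapascals = 567100 × 10^-3 gigapascals = 567.1
  674.8 gigapascals → 674.8
  1701 megapascals = 1701 × 10^-3 gigapascals = 1.701
  68600 megapascals = 68600 × 10^-3 gigapascals = 68.6
Sum: 567.1 + 674.8 + 1.701 + 68.6 = 1312.201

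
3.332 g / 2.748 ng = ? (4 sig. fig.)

(3.332) / (2.748e-9) = 1.2125e9

1213000000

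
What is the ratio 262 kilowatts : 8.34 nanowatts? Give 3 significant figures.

(262 × 10³) / (8.34 × 10⁻⁹) = 31.41 × 10¹²

31400000000000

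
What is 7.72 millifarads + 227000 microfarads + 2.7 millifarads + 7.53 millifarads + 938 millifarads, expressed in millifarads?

1182.95 millifarads

In millifarads:
  7.72 millifarads → 7.72
  227000 microfarads = 227000 × 10⁻³ millifarads = 227
  2.7 millifarads → 2.7
  7.53 millifarads → 7.53
  938 millifarads → 938
Sum: 7.72 + 227 + 2.7 + 7.53 + 938 = 1182.95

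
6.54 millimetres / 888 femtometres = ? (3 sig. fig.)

(6.54 × 10⁻³) / (888 × 10⁻¹⁵) = 0.007365 × 10¹²

7360000000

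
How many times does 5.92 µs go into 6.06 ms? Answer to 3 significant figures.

(6.06e-3) / (5.92e-6) = 1.024e3

1020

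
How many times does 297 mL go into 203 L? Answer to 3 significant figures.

(203) / (297 × 10^-3) = 0.6835 × 10^3

684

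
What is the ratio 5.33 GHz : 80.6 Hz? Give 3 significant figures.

(5.33 × 10⁹) / (80.6) = 0.06613 × 10⁹

66100000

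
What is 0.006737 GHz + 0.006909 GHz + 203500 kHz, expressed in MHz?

In MHz:
  0.006737 GHz = 0.006737 × 10^3 MHz = 6.737
  0.006909 GHz = 0.006909 × 10^3 MHz = 6.909
  203500 kHz = 203500 × 10^-3 MHz = 203.5
Sum: 6.737 + 6.909 + 203.5 = 217.146

217.146 MHz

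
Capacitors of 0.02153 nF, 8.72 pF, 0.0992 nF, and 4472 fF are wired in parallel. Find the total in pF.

In pF:
  0.02153 nF = 0.02153e3 pF = 21.53
  8.72 pF → 8.72
  0.0992 nF = 0.0992e3 pF = 99.2
  4472 fF = 4472e-3 pF = 4.472
Sum: 21.53 + 8.72 + 99.2 + 4.472 = 133.922

133.922 pF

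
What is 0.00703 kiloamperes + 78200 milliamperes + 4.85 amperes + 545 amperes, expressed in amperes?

In amperes:
  0.00703 kiloamperes = 0.00703e3 amperes = 7.03
  78200 milliamperes = 78200e-3 amperes = 78.2
  4.85 amperes → 4.85
  545 amperes → 545
Sum: 7.03 + 78.2 + 4.85 + 545 = 635.08

635.08 amperes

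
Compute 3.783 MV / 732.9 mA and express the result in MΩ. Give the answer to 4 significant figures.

(3.783e6) / (732.9e-3) = 0.00516169e9 Ω

5.162 MΩ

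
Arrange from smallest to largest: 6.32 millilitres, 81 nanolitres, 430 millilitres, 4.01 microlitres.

81 nanolitres < 4.01 microlitres < 6.32 millilitres < 430 millilitres

6.32 millilitres = 0.00632 litres
81 nanolitres = 0.000000081 litres
430 millilitres = 0.43 litres
4.01 microlitres = 0.00000401 litres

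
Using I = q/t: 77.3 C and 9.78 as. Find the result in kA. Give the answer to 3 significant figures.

(77.3) / (9.78 × 10^-18) = 7.9039 × 10^18 A

7900000000000000 kA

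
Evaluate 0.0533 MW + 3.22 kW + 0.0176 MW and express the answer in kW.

In kW:
  0.0533 MW = 0.0533 × 10³ kW = 53.3
  3.22 kW → 3.22
  0.0176 MW = 0.0176 × 10³ kW = 17.6
Sum: 53.3 + 3.22 + 17.6 = 74.12

74.12 kW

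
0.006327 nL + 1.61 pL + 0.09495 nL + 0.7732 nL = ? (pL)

876.087 pL

In pL:
  0.006327 nL = 0.006327 × 10^3 pL = 6.327
  1.61 pL → 1.61
  0.09495 nL = 0.09495 × 10^3 pL = 94.95
  0.7732 nL = 0.7732 × 10^3 pL = 773.2
Sum: 6.327 + 1.61 + 94.95 + 773.2 = 876.087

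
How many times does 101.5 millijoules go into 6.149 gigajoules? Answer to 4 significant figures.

(6.149 × 10^9) / (101.5 × 10^-3) = 0.060581 × 10^12

60580000000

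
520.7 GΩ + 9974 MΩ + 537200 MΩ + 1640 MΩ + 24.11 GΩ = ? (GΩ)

1093.624 GΩ

In GΩ:
  520.7 GΩ → 520.7
  9974 MΩ = 9974 × 10^-3 GΩ = 9.974
  537200 MΩ = 537200 × 10^-3 GΩ = 537.2
  1640 MΩ = 1640 × 10^-3 GΩ = 1.64
  24.11 GΩ → 24.11
Sum: 520.7 + 9.974 + 537.2 + 1.64 + 24.11 = 1093.624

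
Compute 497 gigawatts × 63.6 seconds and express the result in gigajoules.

31609.2 gigajoules

497 × 10⁹ × 63.6 = 31609.2 × 10⁹ J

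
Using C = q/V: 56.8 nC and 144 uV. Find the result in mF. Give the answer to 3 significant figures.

(56.8 × 10^-9) / (144 × 10^-6) = 0.39444 × 10^-3 F

0.394 mF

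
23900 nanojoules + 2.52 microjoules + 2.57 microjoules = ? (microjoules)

28.99 microjoules

In microjoules:
  23900 nanojoules = 23900e-3 microjoules = 23.9
  2.52 microjoules → 2.52
  2.57 microjoules → 2.57
Sum: 23.9 + 2.52 + 2.57 = 28.99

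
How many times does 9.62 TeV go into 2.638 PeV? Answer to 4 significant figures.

(2.638e15) / (9.62e12) = 0.27422e3

274.2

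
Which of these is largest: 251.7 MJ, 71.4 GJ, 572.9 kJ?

71.4 GJ

251.7 MJ = 251700000 J
71.4 GJ = 71400000000 J
572.9 kJ = 572900 J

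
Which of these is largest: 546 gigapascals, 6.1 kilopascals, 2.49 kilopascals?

546 gigapascals = 546000000000 pascals
6.1 kilopascals = 6100 pascals
2.49 kilopascals = 2490 pascals

546 gigapascals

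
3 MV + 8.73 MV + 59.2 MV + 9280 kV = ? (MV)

80.21 MV

In MV:
  3 MV → 3
  8.73 MV → 8.73
  59.2 MV → 59.2
  9280 kV = 9280 × 10⁻³ MV = 9.28
Sum: 3 + 8.73 + 59.2 + 9.28 = 80.21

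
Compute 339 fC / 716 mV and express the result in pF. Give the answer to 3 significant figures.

0.473 pF

(339e-15) / (716e-3) = 0.47346e-12 F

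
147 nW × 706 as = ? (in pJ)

147 × 10⁻⁹ × 706 × 10⁻¹⁸ = 103782 × 10⁻²⁷ J

0.000000000103782 pJ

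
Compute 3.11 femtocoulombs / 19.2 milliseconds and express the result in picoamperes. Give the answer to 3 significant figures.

0.162 picoamperes

(3.11 × 10^-15) / (19.2 × 10^-3) = 0.16198 × 10^-12 A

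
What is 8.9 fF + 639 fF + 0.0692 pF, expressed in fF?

In fF:
  8.9 fF → 8.9
  639 fF → 639
  0.0692 pF = 0.0692 × 10³ fF = 69.2
Sum: 8.9 + 639 + 69.2 = 717.1

717.1 fF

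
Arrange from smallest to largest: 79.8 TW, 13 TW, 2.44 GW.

79.8 TW = 79800000000000 W
13 TW = 13000000000000 W
2.44 GW = 2440000000 W

2.44 GW < 13 TW < 79.8 TW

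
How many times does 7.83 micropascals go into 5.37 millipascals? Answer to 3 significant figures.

686

(5.37 × 10^-3) / (7.83 × 10^-6) = 0.6858 × 10^3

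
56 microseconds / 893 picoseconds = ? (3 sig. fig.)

62700

(56 × 10^-6) / (893 × 10^-12) = 0.06271 × 10^6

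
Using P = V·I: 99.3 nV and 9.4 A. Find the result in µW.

99.3 × 10⁻⁹ × 9.4 = 933.42 × 10⁻⁹ W

0.93342 µW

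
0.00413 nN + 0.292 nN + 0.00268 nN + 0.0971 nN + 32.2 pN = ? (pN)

428.11 pN

In pN:
  0.00413 nN = 0.00413 × 10^3 pN = 4.13
  0.292 nN = 0.292 × 10^3 pN = 292
  0.00268 nN = 0.00268 × 10^3 pN = 2.68
  0.0971 nN = 0.0971 × 10^3 pN = 97.1
  32.2 pN → 32.2
Sum: 4.13 + 292 + 2.68 + 97.1 + 32.2 = 428.11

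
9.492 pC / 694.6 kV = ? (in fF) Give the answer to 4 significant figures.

0.01367 fF

(9.492e-12) / (694.6e3) = 0.0136654e-15 F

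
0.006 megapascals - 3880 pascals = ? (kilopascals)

2.12 kilopascals

In kilopascals:
  0.006 megapascals = 0.006 × 10³ kilopascals = 6
  3880 pascals = 3880 × 10⁻³ kilopascals = 3.88
Difference: 6 - 3.88 = 2.12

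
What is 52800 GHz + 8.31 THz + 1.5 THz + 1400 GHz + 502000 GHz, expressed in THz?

In THz:
  52800 GHz = 52800e-3 THz = 52.8
  8.31 THz → 8.31
  1.5 THz → 1.5
  1400 GHz = 1400e-3 THz = 1.4
  502000 GHz = 502000e-3 THz = 502
Sum: 52.8 + 8.31 + 1.5 + 1.4 + 502 = 566.01

566.01 THz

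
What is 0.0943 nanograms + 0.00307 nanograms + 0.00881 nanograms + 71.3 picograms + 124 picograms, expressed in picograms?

In picograms:
  0.0943 nanograms = 0.0943 × 10³ picograms = 94.3
  0.00307 nanograms = 0.00307 × 10³ picograms = 3.07
  0.00881 nanograms = 0.00881 × 10³ picograms = 8.81
  71.3 picograms → 71.3
  124 picograms → 124
Sum: 94.3 + 3.07 + 8.81 + 71.3 + 124 = 301.48

301.48 picograms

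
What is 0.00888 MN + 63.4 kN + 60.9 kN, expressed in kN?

In kN:
  0.00888 MN = 0.00888 × 10^3 kN = 8.88
  63.4 kN → 63.4
  60.9 kN → 60.9
Sum: 8.88 + 63.4 + 60.9 = 133.18

133.18 kN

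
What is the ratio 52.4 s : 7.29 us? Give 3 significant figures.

(52.4) / (7.29e-6) = 7.188e6

7190000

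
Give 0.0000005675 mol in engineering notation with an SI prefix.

= 567.5e-9 mol; 1e-9 is nano.

567.5 nmol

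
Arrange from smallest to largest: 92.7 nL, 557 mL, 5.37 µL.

92.7 nL = 0.0000000927 L
557 mL = 0.557 L
5.37 µL = 0.00000537 L

92.7 nL < 5.37 µL < 557 mL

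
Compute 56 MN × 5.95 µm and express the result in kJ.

56e6 × 5.95e-6 = 333.2 J

0.3332 kJ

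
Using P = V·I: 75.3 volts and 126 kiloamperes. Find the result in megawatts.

9.4878 megawatts

75.3 × 126 × 10^3 = 9487.8 × 10^3 W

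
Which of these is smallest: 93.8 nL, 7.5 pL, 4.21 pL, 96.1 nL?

4.21 pL

93.8 nL = 0.0000000938 L
7.5 pL = 0.0000000000075 L
4.21 pL = 0.00000000000421 L
96.1 nL = 0.0000000961 L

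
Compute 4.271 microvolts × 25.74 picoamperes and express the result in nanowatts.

0.00000010993554 nanowatts

4.271 × 10^-6 × 25.74 × 10^-12 = 109.93554 × 10^-18 W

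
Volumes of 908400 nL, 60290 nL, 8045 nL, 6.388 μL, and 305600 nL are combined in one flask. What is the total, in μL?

1288.723 μL

In μL:
  908400 nL = 908400 × 10⁻³ μL = 908.4
  60290 nL = 60290 × 10⁻³ μL = 60.29
  8045 nL = 8045 × 10⁻³ μL = 8.045
  6.388 μL → 6.388
  305600 nL = 305600 × 10⁻³ μL = 305.6
Sum: 908.4 + 60.29 + 8.045 + 6.388 + 305.6 = 1288.723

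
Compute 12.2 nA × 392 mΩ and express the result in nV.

4.7824 nV

12.2e-9 × 392e-3 = 4782.4e-12 V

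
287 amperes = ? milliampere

(no prefix) = 10^0, milli = 10^-3; factor is 10^3.
287 × 10^3 = 287000

287000 milliamperes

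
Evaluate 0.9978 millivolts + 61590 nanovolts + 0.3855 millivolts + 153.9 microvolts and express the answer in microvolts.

1598.79 microvolts

In microvolts:
  0.9978 millivolts = 0.9978 × 10^3 microvolts = 997.8
  61590 nanovolts = 61590 × 10^-3 microvolts = 61.59
  0.3855 millivolts = 0.3855 × 10^3 microvolts = 385.5
  153.9 microvolts → 153.9
Sum: 997.8 + 61.59 + 385.5 + 153.9 = 1598.79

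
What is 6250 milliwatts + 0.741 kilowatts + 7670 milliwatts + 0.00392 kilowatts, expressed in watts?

In watts:
  6250 milliwatts = 6250e-3 watts = 6.25
  0.741 kilowatts = 0.741e3 watts = 741
  7670 milliwatts = 7670e-3 watts = 7.67
  0.00392 kilowatts = 0.00392e3 watts = 3.92
Sum: 6.25 + 741 + 7.67 + 3.92 = 758.84

758.84 watts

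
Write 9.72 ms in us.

9720 us

milli = 1e-3, micro = 1e-6; factor is 1e3.
9.72 × 1e3 = 9720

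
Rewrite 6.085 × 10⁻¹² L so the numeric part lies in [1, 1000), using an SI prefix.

= 6.085 × 10⁻¹² L; 10⁻¹² is pico.

6.085 pL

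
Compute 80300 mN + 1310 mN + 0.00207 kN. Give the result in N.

In N:
  80300 mN = 80300e-3 N = 80.3
  1310 mN = 1310e-3 N = 1.31
  0.00207 kN = 0.00207e3 N = 2.07
Sum: 80.3 + 1.31 + 2.07 = 83.68

83.68 N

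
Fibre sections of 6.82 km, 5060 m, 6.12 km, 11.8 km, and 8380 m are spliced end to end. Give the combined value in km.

38.18 km

In km:
  6.82 km → 6.82
  5060 m = 5060e-3 km = 5.06
  6.12 km → 6.12
  11.8 km → 11.8
  8380 m = 8380e-3 km = 8.38
Sum: 6.82 + 5.06 + 6.12 + 11.8 + 8.38 = 38.18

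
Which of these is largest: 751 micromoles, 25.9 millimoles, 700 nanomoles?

25.9 millimoles

751 micromoles = 0.000751 moles
25.9 millimoles = 0.0259 moles
700 nanomoles = 0.0000007 moles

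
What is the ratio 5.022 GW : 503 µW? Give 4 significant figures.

9984000000000

(5.022 × 10⁹) / (503 × 10⁻⁶) = 0.0099841 × 10¹⁵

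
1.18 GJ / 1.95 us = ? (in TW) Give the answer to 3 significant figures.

605 TW

(1.18 × 10^9) / (1.95 × 10^-6) = 0.60513 × 10^15 W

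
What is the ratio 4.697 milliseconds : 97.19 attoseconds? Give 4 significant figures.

(4.697 × 10^-3) / (97.19 × 10^-18) = 0.048328 × 10^15

48330000000000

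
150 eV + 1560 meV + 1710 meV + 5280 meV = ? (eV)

158.55 eV

In eV:
  150 eV → 150
  1560 meV = 1560 × 10⁻³ eV = 1.56
  1710 meV = 1710 × 10⁻³ eV = 1.71
  5280 meV = 5280 × 10⁻³ eV = 5.28
Sum: 150 + 1.56 + 1.71 + 5.28 = 158.55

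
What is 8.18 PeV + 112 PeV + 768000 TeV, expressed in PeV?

888.18 PeV

In PeV:
  8.18 PeV → 8.18
  112 PeV → 112
  768000 TeV = 768000e-3 PeV = 768
Sum: 8.18 + 112 + 768 = 888.18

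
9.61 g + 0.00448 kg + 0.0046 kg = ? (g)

In g:
  9.61 g → 9.61
  0.00448 kg = 0.00448 × 10^3 g = 4.48
  0.0046 kg = 0.0046 × 10^3 g = 4.6
Sum: 9.61 + 4.48 + 4.6 = 18.69

18.69 g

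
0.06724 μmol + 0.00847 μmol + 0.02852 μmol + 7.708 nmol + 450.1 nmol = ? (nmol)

562.038 nmol

In nmol:
  0.06724 μmol = 0.06724e3 nmol = 67.24
  0.00847 μmol = 0.00847e3 nmol = 8.47
  0.02852 μmol = 0.02852e3 nmol = 28.52
  7.708 nmol → 7.708
  450.1 nmol → 450.1
Sum: 67.24 + 8.47 + 28.52 + 7.708 + 450.1 = 562.038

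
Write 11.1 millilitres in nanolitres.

milli = 10^-3, nano = 10^-9; factor is 10^6.
11.1 × 10^6 = 11100000

11100000 nanolitres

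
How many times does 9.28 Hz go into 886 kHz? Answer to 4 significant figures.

95470

(886 × 10^3) / (9.28) = 95.474 × 10^3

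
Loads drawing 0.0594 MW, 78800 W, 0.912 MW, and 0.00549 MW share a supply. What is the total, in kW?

1055.69 kW

In kW:
  0.0594 MW = 0.0594e3 kW = 59.4
  78800 W = 78800e-3 kW = 78.8
  0.912 MW = 0.912e3 kW = 912
  0.00549 MW = 0.00549e3 kW = 5.49
Sum: 59.4 + 78.8 + 912 + 5.49 = 1055.69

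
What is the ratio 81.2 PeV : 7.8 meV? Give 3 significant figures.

(81.2 × 10^15) / (7.8 × 10^-3) = 10.41 × 10^18

10400000000000000000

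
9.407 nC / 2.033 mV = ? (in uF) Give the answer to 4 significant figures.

4.627 uF

(9.407e-9) / (2.033e-3) = 4.62715e-6 F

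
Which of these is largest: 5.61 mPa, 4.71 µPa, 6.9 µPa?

5.61 mPa

5.61 mPa = 0.00561 Pa
4.71 µPa = 0.00000471 Pa
6.9 µPa = 0.0000069 Pa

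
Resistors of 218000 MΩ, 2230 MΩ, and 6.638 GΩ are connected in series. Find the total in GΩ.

226.868 GΩ

In GΩ:
  218000 MΩ = 218000e-3 GΩ = 218
  2230 MΩ = 2230e-3 GΩ = 2.23
  6.638 GΩ → 6.638
Sum: 218 + 2.23 + 6.638 = 226.868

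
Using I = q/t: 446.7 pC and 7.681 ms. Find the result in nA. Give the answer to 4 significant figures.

(446.7e-12) / (7.681e-3) = 58.1565e-9 A

58.16 nA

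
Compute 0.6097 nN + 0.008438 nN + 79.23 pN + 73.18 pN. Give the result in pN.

770.548 pN

In pN:
  0.6097 nN = 0.6097 × 10^3 pN = 609.7
  0.008438 nN = 0.008438 × 10^3 pN = 8.438
  79.23 pN → 79.23
  73.18 pN → 73.18
Sum: 609.7 + 8.438 + 79.23 + 73.18 = 770.548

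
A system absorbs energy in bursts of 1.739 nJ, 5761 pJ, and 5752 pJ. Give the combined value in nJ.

13.252 nJ

In nJ:
  1.739 nJ → 1.739
  5761 pJ = 5761 × 10^-3 nJ = 5.761
  5752 pJ = 5752 × 10^-3 nJ = 5.752
Sum: 1.739 + 5.761 + 5.752 = 13.252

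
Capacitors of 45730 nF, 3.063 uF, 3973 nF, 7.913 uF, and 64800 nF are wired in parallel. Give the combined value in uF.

125.479 uF

In uF:
  45730 nF = 45730e-3 uF = 45.73
  3.063 uF → 3.063
  3973 nF = 3973e-3 uF = 3.973
  7.913 uF → 7.913
  64800 nF = 64800e-3 uF = 64.8
Sum: 45.73 + 3.063 + 3.973 + 7.913 + 64.8 = 125.479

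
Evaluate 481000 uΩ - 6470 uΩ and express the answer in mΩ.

474.53 mΩ

In mΩ:
  481000 uΩ = 481000 × 10^-3 mΩ = 481
  6470 uΩ = 6470 × 10^-3 mΩ = 6.47
Difference: 481 - 6.47 = 474.53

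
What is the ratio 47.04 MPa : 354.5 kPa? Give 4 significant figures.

132.7

(47.04 × 10⁶) / (354.5 × 10³) = 0.13269 × 10³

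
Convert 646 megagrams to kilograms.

646000 kilograms

mega = 10⁶, kilo = 10³; factor is 10³.
646 × 10³ = 646000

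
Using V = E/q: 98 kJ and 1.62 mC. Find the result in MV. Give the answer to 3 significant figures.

(98 × 10³) / (1.62 × 10⁻³) = 60.494 × 10⁶ V

60.5 MV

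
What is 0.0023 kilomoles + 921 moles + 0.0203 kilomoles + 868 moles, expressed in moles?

In moles:
  0.0023 kilomoles = 0.0023 × 10³ moles = 2.3
  921 moles → 921
  0.0203 kilomoles = 0.0203 × 10³ moles = 20.3
  868 moles → 868
Sum: 2.3 + 921 + 20.3 + 868 = 1811.6

1811.6 moles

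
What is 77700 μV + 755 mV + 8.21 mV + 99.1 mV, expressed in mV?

In mV:
  77700 μV = 77700e-3 mV = 77.7
  755 mV → 755
  8.21 mV → 8.21
  99.1 mV → 99.1
Sum: 77.7 + 755 + 8.21 + 99.1 = 940.01

940.01 mV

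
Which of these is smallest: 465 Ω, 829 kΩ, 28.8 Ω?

28.8 Ω

465 Ω = 465 Ω
829 kΩ = 829000 Ω
28.8 Ω = 28.8 Ω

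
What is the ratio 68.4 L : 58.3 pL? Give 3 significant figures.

1170000000000

(68.4) / (58.3 × 10⁻¹²) = 1.173 × 10¹²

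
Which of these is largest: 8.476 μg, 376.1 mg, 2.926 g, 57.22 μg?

8.476 μg = 0.000008476 g
376.1 mg = 0.3761 g
2.926 g = 2.926 g
57.22 μg = 0.00005722 g

2.926 g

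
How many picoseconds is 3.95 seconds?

(no prefix) = 10^0, pico = 10^-12; factor is 10^12.
3.95 × 10^12 = 3950000000000

3950000000000 picoseconds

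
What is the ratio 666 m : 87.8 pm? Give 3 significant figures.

(666) / (87.8 × 10⁻¹²) = 7.585 × 10¹²

7590000000000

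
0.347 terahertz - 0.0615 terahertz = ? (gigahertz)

In gigahertz:
  0.347 terahertz = 0.347e3 gigahertz = 347
  0.0615 terahertz = 0.0615e3 gigahertz = 61.5
Difference: 347 - 61.5 = 285.5

285.5 gigahertz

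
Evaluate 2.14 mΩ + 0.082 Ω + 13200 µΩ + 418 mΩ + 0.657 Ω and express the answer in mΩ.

In mΩ:
  2.14 mΩ → 2.14
  0.082 Ω = 0.082e3 mΩ = 82
  13200 µΩ = 13200e-3 mΩ = 13.2
  418 mΩ → 418
  0.657 Ω = 0.657e3 mΩ = 657
Sum: 2.14 + 82 + 13.2 + 418 + 657 = 1172.34

1172.34 mΩ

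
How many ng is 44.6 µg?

micro = 10^-6, nano = 10^-9; factor is 10^3.
44.6 × 10^3 = 44600

44600 ng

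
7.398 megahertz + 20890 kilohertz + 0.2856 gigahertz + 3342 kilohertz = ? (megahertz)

317.23 megahertz

In megahertz:
  7.398 megahertz → 7.398
  20890 kilohertz = 20890e-3 megahertz = 20.89
  0.2856 gigahertz = 0.2856e3 megahertz = 285.6
  3342 kilohertz = 3342e-3 megahertz = 3.342
Sum: 7.398 + 20.89 + 285.6 + 3.342 = 317.23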